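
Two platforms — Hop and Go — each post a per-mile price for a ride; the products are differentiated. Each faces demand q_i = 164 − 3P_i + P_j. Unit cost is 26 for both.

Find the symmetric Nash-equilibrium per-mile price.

48.4

Hop's profit: π = (P_{Hop} − 26)(164 − 3P_{Hop} + P_{Go}).
∂π/∂P_{Hop} = 242 − 6P_{Hop} + P_{Go} = 0 ⇒ P_{Hop} = 121/3 + (1/6)P_{Go}.
Setting P_{Hop} = P_{Go} in the reaction function: P_{Hop} = 121/3 + (1/6)P_{Hop}, so P_{Hop} = (121/3) / (5/6) = 48.4.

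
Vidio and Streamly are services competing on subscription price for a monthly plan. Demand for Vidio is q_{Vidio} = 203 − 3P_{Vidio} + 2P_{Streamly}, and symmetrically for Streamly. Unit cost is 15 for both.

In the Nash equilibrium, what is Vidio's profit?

Vidio's profit: π = (P_{Vidio} − 15)(203 − 3P_{Vidio} + 2P_{Streamly}).
∂π/∂P_{Vidio} = 248 − 6P_{Vidio} + 2P_{Streamly} = 0 ⇒ P_{Vidio} = 124/3 + (1/3)P_{Streamly}.
The game is symmetric, so in equilibrium P_{Streamly} = P_{Vidio}: the reaction function gives (2/3)P_{Vidio} = 124/3, hence P_{Vidio} = 62.
q_{Vidio} = 203 − 3·62 + 2·62 = 141.
Profit = (62 − 15)·141 = 6627.

6627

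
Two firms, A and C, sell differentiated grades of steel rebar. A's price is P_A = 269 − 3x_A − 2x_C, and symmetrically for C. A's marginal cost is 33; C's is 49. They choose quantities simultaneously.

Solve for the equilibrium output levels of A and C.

Firm A's profit: π = x_A(269 − 3x_A − 2x_C) − 33x_A.
∂π/∂x_A = 236 − 6x_A − 2x_C = 0 ⇒ x_A = 118/3 − (1/3)x_C.
Similarly x_C = 110/3 − (1/3)x_A.
Plugging x_C into A's best response: x_A = 118/3 − (1/3)(110/3 − (1/3)x_A) ⇒ (8/9)x_A = 244/9, so x_A = 30.5.
Then x_C = 110/3 − (1/3)·30.5 = 26.5.

30.5, 26.5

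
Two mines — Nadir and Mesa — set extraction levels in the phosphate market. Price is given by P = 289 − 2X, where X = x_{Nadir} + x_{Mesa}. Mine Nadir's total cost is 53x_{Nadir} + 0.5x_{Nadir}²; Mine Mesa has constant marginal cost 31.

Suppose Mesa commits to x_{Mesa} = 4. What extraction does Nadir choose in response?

Mine Nadir's profit: π = x_{Nadir}(289 − 2(x_{Nadir} + x_{Mesa})) − 53x_{Nadir} − 0.5x_{Nadir}².
∂π/∂x_{Nadir} = 236 − 5x_{Nadir} − 2x_{Mesa} = 0, so x_{Nadir} = 47.2 − 0.4x_{Mesa}.
At x_{Mesa} = 4: x_{Nadir} = 47.2 − 0.4·4 = 45.6.

45.6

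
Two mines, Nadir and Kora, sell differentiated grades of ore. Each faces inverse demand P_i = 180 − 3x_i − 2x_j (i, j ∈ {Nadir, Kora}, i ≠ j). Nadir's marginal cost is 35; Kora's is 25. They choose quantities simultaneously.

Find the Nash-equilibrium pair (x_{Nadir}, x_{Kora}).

Mine Nadir's profit: π = x_{Nadir}(180 − 3x_{Nadir} − 2x_{Kora}) − 35x_{Nadir}.
∂π/∂x_{Nadir} = 145 − 6x_{Nadir} − 2x_{Kora} = 0 ⇒ x_{Nadir} = 145/6 − (1/3)x_{Kora}.
Similarly x_{Kora} = 155/6 − (1/3)x_{Nadir}.
Plugging x_{Kora} into Nadir's best response: x_{Nadir} = 145/6 − (1/3)(155/6 − (1/3)x_{Nadir}) ⇒ (8/9)x_{Nadir} = 140/9, so x_{Nadir} = 17.5.
Then x_{Kora} = 155/6 − (1/3)·17.5 = 20.

17.5, 20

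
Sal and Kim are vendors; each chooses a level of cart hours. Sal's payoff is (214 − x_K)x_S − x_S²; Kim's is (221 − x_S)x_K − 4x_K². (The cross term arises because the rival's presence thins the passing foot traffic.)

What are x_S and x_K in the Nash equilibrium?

99.4, 15.2

Expanding Sal's payoff: 214x_S − x_Kx_S − x_S².
∂π/∂x_S = 214 − x_K − 2x_S = 0, so x_S = 107 − 0.5x_K.
Likewise for Kim: x_K = 27.625 − 0.125x_S.
Plugging x_K into Sal's best response: x_S = 107 − 0.5(27.625 − 0.125x_S) ⇒ 0.9375x_S = 93.1875, so x_S = 99.4.
Then x_K = 27.625 − 0.125·99.4 = 15.2.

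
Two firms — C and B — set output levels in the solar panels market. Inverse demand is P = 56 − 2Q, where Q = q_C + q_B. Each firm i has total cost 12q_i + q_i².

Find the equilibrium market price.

34

Firm C's profit: π = q_C(56 − 2(q_C + q_B)) − 12q_C − q_C².
∂π/∂q_C = 44 − 6q_C − 2q_B = 0, so q_C = 22/3 − (1/3)q_B.
Setting q_C = q_B in the reaction function: q_C = 22/3 − (1/3)q_C, so q_C = (22/3) / (4/3) = 5.5.
Equilibrium price: P = 56 − 2·11 = 34.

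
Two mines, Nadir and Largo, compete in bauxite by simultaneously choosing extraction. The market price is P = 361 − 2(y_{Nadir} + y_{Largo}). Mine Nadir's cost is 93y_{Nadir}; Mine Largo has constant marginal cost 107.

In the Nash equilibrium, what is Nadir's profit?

Mine Nadir's profit: π = y_{Nadir}(361 − 2(y_{Nadir} + y_{Largo})) − 93y_{Nadir}.
∂π/∂y_{Nadir} = 268 − 4y_{Nadir} − 2y_{Largo} = 0, so y_{Nadir} = 67 − 0.5y_{Largo}.
By the same steps for Largo: y_{Largo} = 63.5 − 0.5y_{Nadir}.
Solving the two reaction functions simultaneously: (1 − (−0.5)(−0.5))y_{Nadir} = 67 − 0.5·63.5, so 0.75y_{Nadir} = 35.25 and y_{Nadir} = 47.
Then y_{Largo} = 63.5 − 0.5·47 = 40.
Price P = 361 − 2·87 = 187.
Nadir's profit: (187 − 93)·47 = 4418.

4418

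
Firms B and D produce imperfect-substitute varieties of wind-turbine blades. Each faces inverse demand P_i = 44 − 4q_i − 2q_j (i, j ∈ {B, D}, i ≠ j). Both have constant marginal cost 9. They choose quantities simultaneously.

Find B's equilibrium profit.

Firm B's profit: π = q_B(44 − 4q_B − 2q_D) − 9q_B.
∂π/∂q_B = 35 − 8q_B − 2q_D = 0 ⇒ q_B = 4.375 − 0.25q_D.
The game is symmetric, so in equilibrium q_D = q_B: the reaction function gives 1.25q_B = 4.375, hence q_B = 3.5.
P_B = 44 − 4·3.5 − 2·3.5 = 23.
Profit = (23 − 9)·3.5 = 49.

49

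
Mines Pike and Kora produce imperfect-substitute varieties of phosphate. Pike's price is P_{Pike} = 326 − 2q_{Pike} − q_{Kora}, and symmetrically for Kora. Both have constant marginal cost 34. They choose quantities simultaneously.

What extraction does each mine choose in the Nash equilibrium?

Mine Pike's profit: π = q_{Pike}(326 − 2q_{Pike} − q_{Kora}) − 34q_{Pike}.
∂π/∂q_{Pike} = 292 − 4q_{Pike} − q_{Kora} = 0 ⇒ q_{Pike} = 73 − 0.25q_{Kora}.
Setting q_{Pike} = q_{Kora} in the reaction function: q_{Pike} = 73 − 0.25q_{Pike}, so q_{Pike} = 73 / 1.25 = 58.4.

58.4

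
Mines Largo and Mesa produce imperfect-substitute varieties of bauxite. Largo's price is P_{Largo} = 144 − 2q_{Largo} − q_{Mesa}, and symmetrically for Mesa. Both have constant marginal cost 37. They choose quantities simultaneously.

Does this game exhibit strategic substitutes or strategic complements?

strategic substitutes

Mine Largo's profit: π = q_{Largo}(144 − 2q_{Largo} − q_{Mesa}) − 37q_{Largo}.
∂π/∂q_{Largo} = 107 − 4q_{Largo} − q_{Mesa} = 0 ⇒ q_{Largo} = 26.75 − 0.25q_{Mesa}.
The best-response slope dq_{Largo}/dq_{Mesa} = −0.25 < 0: the reaction function is downward-sloping, so the choices are strategic substitutes.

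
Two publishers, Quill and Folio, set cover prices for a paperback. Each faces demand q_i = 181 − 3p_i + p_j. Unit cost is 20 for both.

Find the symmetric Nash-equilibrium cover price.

48.2

Quill's profit: π = (p_{Quill} − 20)(181 − 3p_{Quill} + p_{Folio}).
∂π/∂p_{Quill} = 241 − 6p_{Quill} + p_{Folio} = 0 ⇒ p_{Quill} = 241/6 + (1/6)p_{Folio}.
The game is symmetric, so in equilibrium p_{Folio} = p_{Quill}: the reaction function gives (5/6)p_{Quill} = 241/6, hence p_{Quill} = 48.2.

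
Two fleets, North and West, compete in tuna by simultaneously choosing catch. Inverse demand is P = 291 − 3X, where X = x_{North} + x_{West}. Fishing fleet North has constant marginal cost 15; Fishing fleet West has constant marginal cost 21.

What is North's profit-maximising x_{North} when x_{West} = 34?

29

Fishing fleet North's profit: π = x_{North}(291 − 3(x_{North} + x_{West})) − 15x_{North}.
∂π/∂x_{North} = 276 − 6x_{North} − 3x_{West} = 0, so x_{North} = 46 − 0.5x_{West}.
At x_{West} = 34: x_{North} = 46 − 0.5·34 = 29.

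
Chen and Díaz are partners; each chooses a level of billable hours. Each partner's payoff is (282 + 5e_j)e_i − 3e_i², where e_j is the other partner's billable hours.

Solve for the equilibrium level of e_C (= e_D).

282

Chen's payoff is (282 + 5e_D)e_C − 3e_C².
∂π/∂e_C = 282 + 5e_D − 6e_C = 0, so e_C = 47 + (5/6)e_D.
By symmetry e_D = e_C; substituting into the reaction function, (1/6)e_C = 47 and e_C = 282.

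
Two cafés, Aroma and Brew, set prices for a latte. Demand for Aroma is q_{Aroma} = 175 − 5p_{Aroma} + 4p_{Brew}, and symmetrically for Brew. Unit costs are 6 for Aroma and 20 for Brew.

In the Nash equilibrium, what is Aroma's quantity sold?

157.5

Aroma's profit: π = (p_{Aroma} − 6)(175 − 5p_{Aroma} + 4p_{Brew}).
∂π/∂p_{Aroma} = 205 − 10p_{Aroma} + 4p_{Brew} = 0 ⇒ p_{Aroma} = 20.5 + 0.4p_{Brew}.
Similarly p_{Brew} = 27.5 + 0.4p_{Aroma}.
Substituting the second reaction function into the first: p_{Aroma} = 20.5 + 0.4(27.5 + 0.4p_{Aroma}), which gives 0.84p_{Aroma} = 31.5 ⇒ p_{Aroma} = 37.5.
Then p_{Brew} = 27.5 + 0.4·37.5 = 42.5.
q_{Aroma} = 175 − 5·37.5 + 4·42.5 = 157.5.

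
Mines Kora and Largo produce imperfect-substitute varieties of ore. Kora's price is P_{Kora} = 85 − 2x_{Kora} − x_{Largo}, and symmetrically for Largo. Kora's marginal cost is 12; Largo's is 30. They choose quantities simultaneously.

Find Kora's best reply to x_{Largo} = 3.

17.5

Mine Kora's profit: π = x_{Kora}(85 − 2x_{Kora} − x_{Largo}) − 12x_{Kora}.
∂π/∂x_{Kora} = 73 − 4x_{Kora} − x_{Largo} = 0 ⇒ x_{Kora} = 18.25 − 0.25x_{Largo}.
At x_{Largo} = 3: x_{Kora} = 18.25 − 0.25·3 = 17.5.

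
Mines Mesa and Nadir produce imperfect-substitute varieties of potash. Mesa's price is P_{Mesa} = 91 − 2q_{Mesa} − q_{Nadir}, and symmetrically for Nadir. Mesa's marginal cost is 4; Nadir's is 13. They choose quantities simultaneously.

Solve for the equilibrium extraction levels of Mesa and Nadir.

Mine Mesa's profit: π = q_{Mesa}(91 − 2q_{Mesa} − q_{Nadir}) − 4q_{Mesa}.
∂π/∂q_{Mesa} = 87 − 4q_{Mesa} − q_{Nadir} = 0 ⇒ q_{Mesa} = 21.75 − 0.25q_{Nadir}.
Similarly q_{Nadir} = 19.5 − 0.25q_{Mesa}.
Solving the two reaction functions simultaneously: (1 − (−0.25)(−0.25))q_{Mesa} = 21.75 − 0.25·19.5, so 0.9375q_{Mesa} = 16.875 and q_{Mesa} = 18.
Then q_{Nadir} = 19.5 − 0.25·18 = 15.

18, 15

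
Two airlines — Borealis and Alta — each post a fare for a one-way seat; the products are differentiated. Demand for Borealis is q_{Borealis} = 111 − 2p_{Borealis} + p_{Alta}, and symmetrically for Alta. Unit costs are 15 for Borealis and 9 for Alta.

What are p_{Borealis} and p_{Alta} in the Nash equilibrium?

Borealis's profit: π = (p_{Borealis} − 15)(111 − 2p_{Borealis} + p_{Alta}).
∂π/∂p_{Borealis} = 141 − 4p_{Borealis} + p_{Alta} = 0 ⇒ p_{Borealis} = 35.25 + 0.25p_{Alta}.
Similarly p_{Alta} = 32.25 + 0.25p_{Borealis}.
Plugging p_{Alta} into Borealis's best response: p_{Borealis} = 35.25 + 0.25(32.25 + 0.25p_{Borealis}) ⇒ 0.9375p_{Borealis} = 43.3125, so p_{Borealis} = 46.2.
Then p_{Alta} = 32.25 + 0.25·46.2 = 43.8.

46.2, 43.8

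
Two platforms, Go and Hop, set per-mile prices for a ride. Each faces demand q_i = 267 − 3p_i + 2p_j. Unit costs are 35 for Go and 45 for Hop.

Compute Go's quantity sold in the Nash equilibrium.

179.625

Go's profit: π = (p_{Go} − 35)(267 − 3p_{Go} + 2p_{Hop}).
∂π/∂p_{Go} = 372 − 6p_{Go} + 2p_{Hop} = 0 ⇒ p_{Go} = 62 + (1/3)p_{Hop}.
Similarly p_{Hop} = 67 + (1/3)p_{Go}.
Solving the two reaction functions simultaneously: (1 − (1/3)(1/3))p_{Go} = 62 + (1/3)·67, so (8/9)p_{Go} = 253/3 and p_{Go} = 94.875.
Then p_{Hop} = 67 + (1/3)·94.875 = 98.625.
q_{Go} = 267 − 3·94.875 + 2·98.625 = 179.625.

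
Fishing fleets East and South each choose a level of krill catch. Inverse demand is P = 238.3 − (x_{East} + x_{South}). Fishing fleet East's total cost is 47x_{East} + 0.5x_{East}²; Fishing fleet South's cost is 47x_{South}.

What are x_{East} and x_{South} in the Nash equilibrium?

Fishing fleet East's profit: π = x_{East}(238.3 − (x_{East} + x_{South})) − 47x_{East} − 0.5x_{East}².
∂π/∂x_{East} = 191.3 − 3x_{East} − x_{South} = 0, so x_{East} = 1913/30 − (1/3)x_{South}.
For South: ∂π/∂x_{South} = 191.3 − 2x_{South} − x_{East} = 0 ⇒ x_{South} = 95.65 − 0.5x_{East}.
Plugging x_{South} into East's best response: x_{East} = 1913/30 − (1/3)(95.65 − 0.5x_{East}) ⇒ (5/6)x_{East} = 1913/60, so x_{East} = 38.26.
Then x_{South} = 95.65 − 0.5·38.26 = 76.52.

38.26, 76.52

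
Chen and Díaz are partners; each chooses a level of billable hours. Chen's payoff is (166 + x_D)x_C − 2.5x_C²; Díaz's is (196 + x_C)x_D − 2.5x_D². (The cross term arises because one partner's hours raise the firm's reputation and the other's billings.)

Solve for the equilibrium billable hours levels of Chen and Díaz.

Expanding Chen's payoff: 166x_C + x_Dx_C − 2.5x_C².
∂π/∂x_C = 166 + x_D − 5x_C = 0, so x_C = 33.2 + 0.2x_D.
Likewise for Díaz: x_D = 39.2 + 0.2x_C.
Substituting the second reaction function into the first: x_C = 33.2 + 0.2(39.2 + 0.2x_C), which gives 0.96x_C = 41.04 ⇒ x_C = 42.75.
Then x_D = 39.2 + 0.2·42.75 = 47.75.

42.75, 47.75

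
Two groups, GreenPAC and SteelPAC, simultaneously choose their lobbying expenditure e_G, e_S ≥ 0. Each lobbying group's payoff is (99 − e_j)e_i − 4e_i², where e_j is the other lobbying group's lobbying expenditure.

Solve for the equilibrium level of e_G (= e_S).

11

GreenPAC's payoff is (99 − e_S)e_G − 4e_G².
∂π/∂e_G = 99 − e_S − 8e_G = 0, so e_G = 12.375 − 0.125e_S.
Setting e_G = e_S in the reaction function: e_G = 12.375 − 0.125e_G, so e_G = 12.375 / 1.125 = 11.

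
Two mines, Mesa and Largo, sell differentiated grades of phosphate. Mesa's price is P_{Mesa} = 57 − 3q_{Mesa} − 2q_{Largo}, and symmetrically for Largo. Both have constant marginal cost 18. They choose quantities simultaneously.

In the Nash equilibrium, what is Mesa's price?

32.625

Mine Mesa's profit: π = q_{Mesa}(57 − 3q_{Mesa} − 2q_{Largo}) − 18q_{Mesa}.
∂π/∂q_{Mesa} = 39 − 6q_{Mesa} − 2q_{Largo} = 0 ⇒ q_{Mesa} = 6.5 − (1/3)q_{Largo}.
By symmetry q_{Largo} = q_{Mesa}; substituting into the reaction function, (4/3)q_{Mesa} = 6.5 and q_{Mesa} = 4.875.
P_{Mesa} = 57 − 3·4.875 − 2·4.875 = 32.625.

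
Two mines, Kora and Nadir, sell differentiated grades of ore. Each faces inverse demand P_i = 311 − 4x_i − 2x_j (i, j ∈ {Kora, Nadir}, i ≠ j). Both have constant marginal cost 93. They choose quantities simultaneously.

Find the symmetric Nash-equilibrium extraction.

Mine Kora's profit: π = x_{Kora}(311 − 4x_{Kora} − 2x_{Nadir}) − 93x_{Kora}.
∂π/∂x_{Kora} = 218 − 8x_{Kora} − 2x_{Nadir} = 0 ⇒ x_{Kora} = 27.25 − 0.25x_{Nadir}.
The game is symmetric, so in equilibrium x_{Nadir} = x_{Kora}: the reaction function gives 1.25x_{Kora} = 27.25, hence x_{Kora} = 21.8.

21.8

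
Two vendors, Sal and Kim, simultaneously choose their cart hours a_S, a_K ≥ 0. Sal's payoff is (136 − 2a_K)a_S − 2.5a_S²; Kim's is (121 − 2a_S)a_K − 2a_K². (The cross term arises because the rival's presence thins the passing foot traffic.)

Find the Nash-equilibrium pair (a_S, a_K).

18.875, 20.8125

Expanding Sal's payoff: 136a_S − 2a_Ka_S − 2.5a_S².
∂π/∂a_S = 136 − 2a_K − 5a_S = 0, so a_S = 27.2 − 0.4a_K.
Likewise for Kim: a_K = 30.25 − 0.5a_S.
Solving the two reaction functions simultaneously: (1 − (−0.4)(−0.5))a_S = 27.2 − 0.4·30.25, so 0.8a_S = 15.1 and a_S = 18.875.
Then a_K = 30.25 − 0.5·18.875 = 20.8125.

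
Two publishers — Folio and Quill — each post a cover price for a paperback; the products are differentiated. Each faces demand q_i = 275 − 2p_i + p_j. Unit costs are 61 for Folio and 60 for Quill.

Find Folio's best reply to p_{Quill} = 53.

Folio's profit: π = (p_{Folio} − 61)(275 − 2p_{Folio} + p_{Quill}).
∂π/∂p_{Folio} = 397 − 4p_{Folio} + p_{Quill} = 0 ⇒ p_{Folio} = 99.25 + 0.25p_{Quill}.
At p_{Quill} = 53: p_{Folio} = 99.25 + 0.25·53 = 112.5.

112.5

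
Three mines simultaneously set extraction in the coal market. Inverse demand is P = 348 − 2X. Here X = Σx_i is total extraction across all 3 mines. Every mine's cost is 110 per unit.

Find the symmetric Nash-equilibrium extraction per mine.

A representative mine's profit is π_i = x_i(348 − 2X) − 110x_i, with X = x_i + Σ_{j≠i} x_j.
First-order condition: 238 − 4x_i − 2Σ_{j≠i} x_j = 0.
Imposing symmetry (x_j = x for all j) turns Σ_{j≠i} x_j into 2x, so 238 = 8x and x = 29.75.

29.75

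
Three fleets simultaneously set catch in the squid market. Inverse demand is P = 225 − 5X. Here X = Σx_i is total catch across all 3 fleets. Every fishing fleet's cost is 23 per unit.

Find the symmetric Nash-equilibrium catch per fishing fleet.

10.1

A representative fishing fleet's profit is π_i = x_i(225 − 5X) − 23x_i, with X = x_i + Σ_{j≠i} x_j.
First-order condition: 202 − 10x_i − 5Σ_{j≠i} x_j = 0.
In a symmetric equilibrium every fishing fleet chooses the same x, so Σ_{j≠i} x_j = 2x. The condition becomes 202 − 20x = 0, giving x = 202/20 = 10.1.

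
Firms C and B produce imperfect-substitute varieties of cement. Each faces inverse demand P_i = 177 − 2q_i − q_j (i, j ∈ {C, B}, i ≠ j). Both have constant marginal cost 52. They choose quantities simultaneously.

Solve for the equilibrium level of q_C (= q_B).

25

Firm C's profit: π = q_C(177 − 2q_C − q_B) − 52q_C.
∂π/∂q_C = 125 − 4q_C − q_B = 0 ⇒ q_C = 31.25 − 0.25q_B.
The game is symmetric, so in equilibrium q_B = q_C: the reaction function gives 1.25q_C = 31.25, hence q_C = 25.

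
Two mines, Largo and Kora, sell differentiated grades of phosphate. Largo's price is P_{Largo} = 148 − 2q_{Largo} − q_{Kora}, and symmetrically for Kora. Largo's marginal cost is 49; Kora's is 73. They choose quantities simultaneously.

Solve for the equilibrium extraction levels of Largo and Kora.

21.4, 13.4

Mine Largo's profit: π = q_{Largo}(148 − 2q_{Largo} − q_{Kora}) − 49q_{Largo}.
∂π/∂q_{Largo} = 99 − 4q_{Largo} − q_{Kora} = 0 ⇒ q_{Largo} = 24.75 − 0.25q_{Kora}.
Similarly q_{Kora} = 18.75 − 0.25q_{Largo}.
Solving the two reaction functions simultaneously: (1 − (−0.25)(−0.25))q_{Largo} = 24.75 − 0.25·18.75, so 0.9375q_{Largo} = 20.0625 and q_{Largo} = 21.4.
Then q_{Kora} = 18.75 − 0.25·21.4 = 13.4.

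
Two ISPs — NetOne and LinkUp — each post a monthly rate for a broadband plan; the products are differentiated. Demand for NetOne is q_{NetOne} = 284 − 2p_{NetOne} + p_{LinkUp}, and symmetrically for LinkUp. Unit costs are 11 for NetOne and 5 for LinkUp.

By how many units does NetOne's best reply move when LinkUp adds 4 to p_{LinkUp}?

NetOne's profit: π = (p_{NetOne} − 11)(284 − 2p_{NetOne} + p_{LinkUp}).
∂π/∂p_{NetOne} = 306 − 4p_{NetOne} + p_{LinkUp} = 0 ⇒ p_{NetOne} = 76.5 + 0.25p_{LinkUp}.
The reaction-function slope is 0.25, so a 4-unit rise in p_{LinkUp} moves p_{NetOne} by 0.25 × 4 = 1. NetOne's best response rises — the actions are strategic complements.

1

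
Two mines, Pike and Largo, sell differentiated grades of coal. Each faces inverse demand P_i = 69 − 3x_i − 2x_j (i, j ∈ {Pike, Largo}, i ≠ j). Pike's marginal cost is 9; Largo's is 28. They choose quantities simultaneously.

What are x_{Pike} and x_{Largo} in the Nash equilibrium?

Mine Pike's profit: π = x_{Pike}(69 − 3x_{Pike} − 2x_{Largo}) − 9x_{Pike}.
∂π/∂x_{Pike} = 60 − 6x_{Pike} − 2x_{Largo} = 0 ⇒ x_{Pike} = 10 − (1/3)x_{Largo}.
Similarly x_{Largo} = 41/6 − (1/3)x_{Pike}.
Solving the two reaction functions simultaneously: (1 − (−1/3)(−1/3))x_{Pike} = 10 − (1/3)·(41/6), so (8/9)x_{Pike} = 139/18 and x_{Pike} = 8.6875.
Then x_{Largo} = 41/6 − (1/3)·8.6875 = 3.9375.

8.6875, 3.9375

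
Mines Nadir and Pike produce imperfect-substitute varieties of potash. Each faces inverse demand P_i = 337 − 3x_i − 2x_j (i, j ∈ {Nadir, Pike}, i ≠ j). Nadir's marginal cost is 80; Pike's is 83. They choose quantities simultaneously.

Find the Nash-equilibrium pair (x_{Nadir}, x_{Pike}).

Mine Nadir's profit: π = x_{Nadir}(337 − 3x_{Nadir} − 2x_{Pike}) − 80x_{Nadir}.
∂π/∂x_{Nadir} = 257 − 6x_{Nadir} − 2x_{Pike} = 0 ⇒ x_{Nadir} = 257/6 − (1/3)x_{Pike}.
Similarly x_{Pike} = 127/3 − (1/3)x_{Nadir}.
Substituting the second reaction function into the first: x_{Nadir} = 257/6 − (1/3)(127/3 − (1/3)x_{Nadir}), which gives (8/9)x_{Nadir} = 517/18 ⇒ x_{Nadir} = 32.3125.
Then x_{Pike} = 127/3 − (1/3)·32.3125 = 31.5625.

32.3125, 31.5625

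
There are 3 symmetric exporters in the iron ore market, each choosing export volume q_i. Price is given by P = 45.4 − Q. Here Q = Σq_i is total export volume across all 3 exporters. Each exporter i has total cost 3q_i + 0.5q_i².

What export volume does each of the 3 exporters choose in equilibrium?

8.48

A representative exporter's profit is π_i = q_i(45.4 − Q) − 3q_i − 0.5q_i², with Q = q_i + Σ_{j≠i} q_j.
First-order condition: 42.4 − 3q_i − Σ_{j≠i} q_j = 0.
In a symmetric equilibrium every exporter chooses the same q, so Σ_{j≠i} q_j = 2q. The condition becomes 42.4 − 5q = 0, giving q = 42.4/5 = 8.48.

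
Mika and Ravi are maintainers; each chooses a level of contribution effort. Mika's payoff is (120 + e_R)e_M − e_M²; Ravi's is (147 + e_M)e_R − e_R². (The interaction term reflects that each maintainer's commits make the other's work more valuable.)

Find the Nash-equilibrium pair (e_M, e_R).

129, 138

Expanding Mika's payoff: 120e_M + e_Re_M − e_M².
∂π/∂e_M = 120 + e_R − 2e_M = 0, so e_M = 60 + 0.5e_R.
Likewise for Ravi: e_R = 73.5 + 0.5e_M.
Plugging e_R into Mika's best response: e_M = 60 + 0.5(73.5 + 0.5e_M) ⇒ 0.75e_M = 96.75, so e_M = 129.
Then e_R = 73.5 + 0.5·129 = 138.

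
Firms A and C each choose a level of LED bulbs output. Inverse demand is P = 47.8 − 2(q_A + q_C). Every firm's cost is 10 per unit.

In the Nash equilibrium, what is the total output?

Firm A's profit: π = q_A(47.8 − 2(q_A + q_C)) − 10q_A.
∂π/∂q_A = 37.8 − 4q_A − 2q_C = 0, so q_A = 9.45 − 0.5q_C.
The game is symmetric, so in equilibrium q_C = q_A: the reaction function gives 1.5q_A = 9.45, hence q_A = 6.3.
Total output: 6.3 + 6.3 = 12.6.

12.6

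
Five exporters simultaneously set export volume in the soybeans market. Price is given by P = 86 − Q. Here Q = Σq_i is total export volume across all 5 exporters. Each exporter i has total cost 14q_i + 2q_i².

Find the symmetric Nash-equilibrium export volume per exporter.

A representative exporter's profit is π_i = q_i(86 − Q) − 14q_i − 2q_i², with Q = q_i + Σ_{j≠i} q_j.
First-order condition: 72 − 6q_i − Σ_{j≠i} q_j = 0.
Imposing symmetry (q_j = q for all j) turns Σ_{j≠i} q_j into 4q, so 72 = 10q and q = 7.2.

7.2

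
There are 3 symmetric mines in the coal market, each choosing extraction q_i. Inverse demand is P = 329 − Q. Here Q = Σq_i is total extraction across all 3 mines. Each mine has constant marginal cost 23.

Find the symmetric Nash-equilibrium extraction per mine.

76.5

A representative mine's profit is π_i = q_i(329 − Q) − 23q_i, with Q = q_i + Σ_{j≠i} q_j.
First-order condition: 306 − 2q_i − Σ_{j≠i} q_j = 0.
In a symmetric equilibrium every mine chooses the same q, so Σ_{j≠i} q_j = 2q. The condition becomes 306 − 4q = 0, giving q = 306/4 = 76.5.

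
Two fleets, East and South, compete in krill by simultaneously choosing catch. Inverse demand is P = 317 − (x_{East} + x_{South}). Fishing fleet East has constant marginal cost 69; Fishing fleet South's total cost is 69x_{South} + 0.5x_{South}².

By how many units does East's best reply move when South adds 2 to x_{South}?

-1

Fishing fleet East's profit: π = x_{East}(317 − (x_{East} + x_{South})) − 69x_{East}.
∂π/∂x_{East} = 248 − 2x_{East} − x_{South} = 0, so x_{East} = 124 − 0.5x_{South}.
The reaction-function slope is −0.5, so a 2-unit rise in x_{South} moves x_{East} by −0.5 × 2 = −1. East's best response falls — the actions are strategic substitutes.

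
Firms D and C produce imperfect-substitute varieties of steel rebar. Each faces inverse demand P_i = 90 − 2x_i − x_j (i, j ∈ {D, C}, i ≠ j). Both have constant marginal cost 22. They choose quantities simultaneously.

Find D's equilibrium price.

49.2

Firm D's profit: π = x_D(90 − 2x_D − x_C) − 22x_D.
∂π/∂x_D = 68 − 4x_D − x_C = 0 ⇒ x_D = 17 − 0.25x_C.
By symmetry x_C = x_D; substituting into the reaction function, 1.25x_D = 17 and x_D = 13.6.
P_D = 90 − 2·13.6 − 13.6 = 49.2.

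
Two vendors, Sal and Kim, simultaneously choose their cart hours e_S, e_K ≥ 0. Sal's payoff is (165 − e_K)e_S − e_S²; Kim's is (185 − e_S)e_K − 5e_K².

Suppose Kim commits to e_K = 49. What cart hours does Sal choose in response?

Expanding Sal's payoff: 165e_S − e_Ke_S − e_S².
∂π/∂e_S = 165 − e_K − 2e_S = 0, so e_S = 82.5 − 0.5e_K.
At e_K = 49: e_S = 82.5 − 0.5·49 = 58.

58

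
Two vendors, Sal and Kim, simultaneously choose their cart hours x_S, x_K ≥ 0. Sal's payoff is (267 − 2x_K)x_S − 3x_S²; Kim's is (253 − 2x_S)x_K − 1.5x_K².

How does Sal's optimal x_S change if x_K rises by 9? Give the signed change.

-3

Expanding Sal's payoff: 267x_S − 2x_Kx_S − 3x_S².
∂π/∂x_S = 267 − 2x_K − 6x_S = 0, so x_S = 44.5 − (1/3)x_K.
The reaction-function slope is −1/3, so a 9-unit rise in x_K moves x_S by −1/3 × 9 = −3. Sal's best response falls — the actions are strategic substitutes.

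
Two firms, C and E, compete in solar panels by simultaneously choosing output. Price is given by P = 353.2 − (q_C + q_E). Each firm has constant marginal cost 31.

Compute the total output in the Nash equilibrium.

Firm C's profit: π = q_C(353.2 − (q_C + q_E)) − 31q_C.
∂π/∂q_C = 322.2 − 2q_C − q_E = 0, so q_C = 161.1 − 0.5q_E.
By symmetry q_E = q_C; substituting into the reaction function, 1.5q_C = 161.1 and q_C = 107.4.
Total output: 107.4 + 107.4 = 214.8.

214.8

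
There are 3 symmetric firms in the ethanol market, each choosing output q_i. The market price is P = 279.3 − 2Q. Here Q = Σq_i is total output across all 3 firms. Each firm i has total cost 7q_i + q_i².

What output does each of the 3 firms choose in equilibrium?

27.23

A representative firm's profit is π_i = q_i(279.3 − 2Q) − 7q_i − q_i², with Q = q_i + Σ_{j≠i} q_j.
First-order condition: 272.3 − 6q_i − 2Σ_{j≠i} q_j = 0.
With identical firms, set every q_j = q: then 272.3 − 6q − 4q = 0, i.e. q = 272.3/10 = 27.23.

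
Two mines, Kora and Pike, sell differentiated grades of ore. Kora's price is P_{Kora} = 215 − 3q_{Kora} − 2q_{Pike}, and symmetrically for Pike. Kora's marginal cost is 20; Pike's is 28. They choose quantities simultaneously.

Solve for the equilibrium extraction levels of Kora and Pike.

Mine Kora's profit: π = q_{Kora}(215 − 3q_{Kora} − 2q_{Pike}) − 20q_{Kora}.
∂π/∂q_{Kora} = 195 − 6q_{Kora} − 2q_{Pike} = 0 ⇒ q_{Kora} = 32.5 − (1/3)q_{Pike}.
Similarly q_{Pike} = 187/6 − (1/3)q_{Kora}.
Solving the two reaction functions simultaneously: (1 − (−1/3)(−1/3))q_{Kora} = 32.5 − (1/3)·(187/6), so (8/9)q_{Kora} = 199/9 and q_{Kora} = 24.875.
Then q_{Pike} = 187/6 − (1/3)·24.875 = 22.875.

24.875, 22.875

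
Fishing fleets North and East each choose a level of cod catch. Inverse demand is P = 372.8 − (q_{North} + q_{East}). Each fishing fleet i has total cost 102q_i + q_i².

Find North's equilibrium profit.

5866.6112

Fishing fleet North's profit: π = q_{North}(372.8 − (q_{North} + q_{East})) − 102q_{North} − q_{North}².
∂π/∂q_{North} = 270.8 − 4q_{North} − q_{East} = 0, so q_{North} = 67.7 − 0.25q_{East}.
The game is symmetric, so in equilibrium q_{East} = q_{North}: the reaction function gives 1.25q_{North} = 67.7, hence q_{North} = 54.16.
Price P = 372.8 − 108.32 = 264.48.
North's profit: (264.48 − 102)·54.16 − (54.16)² = 5866.6112.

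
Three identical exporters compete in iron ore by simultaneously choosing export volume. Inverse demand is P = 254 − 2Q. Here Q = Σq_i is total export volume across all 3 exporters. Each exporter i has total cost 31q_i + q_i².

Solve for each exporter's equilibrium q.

A representative exporter's profit is π_i = q_i(254 − 2Q) − 31q_i − q_i², with Q = q_i + Σ_{j≠i} q_j.
First-order condition: 223 − 6q_i − 2Σ_{j≠i} q_j = 0.
In a symmetric equilibrium every exporter chooses the same q, so Σ_{j≠i} q_j = 2q. The condition becomes 223 − 10q = 0, giving q = 223/10 = 22.3.

22.3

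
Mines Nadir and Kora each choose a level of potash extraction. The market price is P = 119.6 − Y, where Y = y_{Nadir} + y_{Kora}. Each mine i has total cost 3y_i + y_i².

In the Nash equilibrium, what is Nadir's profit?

1087.6448

Mine Nadir's profit: π = y_{Nadir}(119.6 − (y_{Nadir} + y_{Kora})) − 3y_{Nadir} − y_{Nadir}².
∂π/∂y_{Nadir} = 116.6 − 4y_{Nadir} − y_{Kora} = 0, so y_{Nadir} = 29.15 − 0.25y_{Kora}.
Setting y_{Nadir} = y_{Kora} in the reaction function: y_{Nadir} = 29.15 − 0.25y_{Nadir}, so y_{Nadir} = 29.15 / 1.25 = 23.32.
Price P = 119.6 − 46.64 = 72.96.
Nadir's profit: (72.96 − 3)·23.32 − (23.32)² = 1087.6448.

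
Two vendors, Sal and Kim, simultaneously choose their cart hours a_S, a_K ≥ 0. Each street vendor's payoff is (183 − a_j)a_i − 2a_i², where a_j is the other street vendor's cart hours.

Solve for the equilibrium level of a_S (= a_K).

Sal's payoff is (183 − a_K)a_S − 2a_S².
∂π/∂a_S = 183 − a_K − 4a_S = 0, so a_S = 45.75 − 0.25a_K.
By symmetry a_K = a_S; substituting into the reaction function, 1.25a_S = 45.75 and a_S = 36.6.

36.6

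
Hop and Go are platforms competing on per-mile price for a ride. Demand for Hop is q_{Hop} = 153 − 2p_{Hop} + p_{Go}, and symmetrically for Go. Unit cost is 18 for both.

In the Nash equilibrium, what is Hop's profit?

4050

Hop's profit: π = (p_{Hop} − 18)(153 − 2p_{Hop} + p_{Go}).
∂π/∂p_{Hop} = 189 − 4p_{Hop} + p_{Go} = 0 ⇒ p_{Hop} = 47.25 + 0.25p_{Go}.
The game is symmetric, so in equilibrium p_{Go} = p_{Hop}: the reaction function gives 0.75p_{Hop} = 47.25, hence p_{Hop} = 63.
q_{Hop} = 153 − 2·63 + 63 = 90.
Profit = (63 − 18)·90 = 4050.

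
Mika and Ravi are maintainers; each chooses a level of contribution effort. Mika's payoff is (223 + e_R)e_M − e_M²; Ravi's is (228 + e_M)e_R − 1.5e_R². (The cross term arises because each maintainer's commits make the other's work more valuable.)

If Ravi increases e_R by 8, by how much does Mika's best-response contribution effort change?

Expanding Mika's payoff: 223e_M + e_Re_M − e_M².
∂π/∂e_M = 223 + e_R − 2e_M = 0, so e_M = 111.5 + 0.5e_R.
The reaction-function slope is 0.5, so an 8-unit rise in e_R moves e_M by 0.5 × 8 = 4. Mika's best response rises — the actions are strategic complements.

4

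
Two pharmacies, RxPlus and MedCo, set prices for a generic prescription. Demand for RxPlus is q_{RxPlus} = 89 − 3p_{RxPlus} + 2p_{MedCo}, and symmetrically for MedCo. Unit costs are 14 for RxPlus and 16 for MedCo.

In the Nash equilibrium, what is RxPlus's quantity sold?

RxPlus's profit: π = (p_{RxPlus} − 14)(89 − 3p_{RxPlus} + 2p_{MedCo}).
∂π/∂p_{RxPlus} = 131 − 6p_{RxPlus} + 2p_{MedCo} = 0 ⇒ p_{RxPlus} = 131/6 + (1/3)p_{MedCo}.
Similarly p_{MedCo} = 137/6 + (1/3)p_{RxPlus}.
Substituting the second reaction function into the first: p_{RxPlus} = 131/6 + (1/3)(137/6 + (1/3)p_{RxPlus}), which gives (8/9)p_{RxPlus} = 265/9 ⇒ p_{RxPlus} = 33.125.
Then p_{MedCo} = 137/6 + (1/3)·33.125 = 33.875.
q_{RxPlus} = 89 − 3·33.125 + 2·33.875 = 57.375.

57.375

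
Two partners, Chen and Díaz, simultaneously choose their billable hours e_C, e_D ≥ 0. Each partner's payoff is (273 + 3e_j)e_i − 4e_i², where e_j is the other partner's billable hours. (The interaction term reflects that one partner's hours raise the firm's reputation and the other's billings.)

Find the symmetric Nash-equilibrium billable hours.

54.6

Chen's payoff is (273 + 3e_D)e_C − 4e_C².
∂π/∂e_C = 273 + 3e_D − 8e_C = 0, so e_C = 34.125 + 0.375e_D.
By symmetry e_D = e_C; substituting into the reaction function, 0.625e_C = 34.125 and e_C = 54.6.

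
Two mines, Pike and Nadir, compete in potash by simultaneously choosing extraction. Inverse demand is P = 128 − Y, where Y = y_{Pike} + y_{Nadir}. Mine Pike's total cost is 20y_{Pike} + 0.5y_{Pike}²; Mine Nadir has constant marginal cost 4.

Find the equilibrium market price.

56.8

Mine Pike's profit: π = y_{Pike}(128 − (y_{Pike} + y_{Nadir})) − 20y_{Pike} − 0.5y_{Pike}².
∂π/∂y_{Pike} = 108 − 3y_{Pike} − y_{Nadir} = 0, so y_{Pike} = 36 − (1/3)y_{Nadir}.
For Nadir: ∂π/∂y_{Nadir} = 124 − 2y_{Nadir} − y_{Pike} = 0 ⇒ y_{Nadir} = 62 − 0.5y_{Pike}.
Plugging y_{Nadir} into Pike's best response: y_{Pike} = 36 − (1/3)(62 − 0.5y_{Pike}) ⇒ (5/6)y_{Pike} = 46/3, so y_{Pike} = 18.4.
Then y_{Nadir} = 62 − 0.5·18.4 = 52.8.
Equilibrium price: P = 128 − 71.2 = 56.8.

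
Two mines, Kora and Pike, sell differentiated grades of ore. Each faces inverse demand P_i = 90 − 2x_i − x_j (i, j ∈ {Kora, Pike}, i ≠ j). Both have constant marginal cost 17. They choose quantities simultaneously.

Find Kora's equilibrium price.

Mine Kora's profit: π = x_{Kora}(90 − 2x_{Kora} − x_{Pike}) − 17x_{Kora}.
∂π/∂x_{Kora} = 73 − 4x_{Kora} − x_{Pike} = 0 ⇒ x_{Kora} = 18.25 − 0.25x_{Pike}.
The game is symmetric, so in equilibrium x_{Pike} = x_{Kora}: the reaction function gives 1.25x_{Kora} = 18.25, hence x_{Kora} = 14.6.
P_{Kora} = 90 − 2·14.6 − 14.6 = 46.2.

46.2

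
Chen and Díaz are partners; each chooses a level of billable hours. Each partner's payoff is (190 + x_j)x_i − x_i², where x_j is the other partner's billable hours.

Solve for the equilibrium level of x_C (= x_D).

Chen's payoff is (190 + x_D)x_C − x_C².
∂π/∂x_C = 190 + x_D − 2x_C = 0, so x_C = 95 + 0.5x_D.
The game is symmetric, so in equilibrium x_D = x_C: the reaction function gives 0.5x_C = 95, hence x_C = 190.

190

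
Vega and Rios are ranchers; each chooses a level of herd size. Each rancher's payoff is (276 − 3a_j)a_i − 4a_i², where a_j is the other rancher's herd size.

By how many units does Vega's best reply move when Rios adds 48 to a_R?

Vega's payoff is (276 − 3a_R)a_V − 4a_V².
∂π/∂a_V = 276 − 3a_R − 8a_V = 0, so a_V = 34.5 − 0.375a_R.
The reaction-function slope is −0.375, so a 48-unit rise in a_R moves a_V by −0.375 × 48 = −18. Vega's best response falls — the actions are strategic substitutes.

-18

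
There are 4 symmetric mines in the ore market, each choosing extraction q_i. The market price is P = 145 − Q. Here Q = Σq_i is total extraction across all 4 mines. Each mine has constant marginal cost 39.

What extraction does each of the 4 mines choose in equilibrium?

21.2

A representative mine's profit is π_i = q_i(145 − Q) − 39q_i, with Q = q_i + Σ_{j≠i} q_j.
First-order condition: 106 − 2q_i − Σ_{j≠i} q_j = 0.
In a symmetric equilibrium every mine chooses the same q, so Σ_{j≠i} q_j = 3q. The condition becomes 106 − 5q = 0, giving q = 106/5 = 21.2.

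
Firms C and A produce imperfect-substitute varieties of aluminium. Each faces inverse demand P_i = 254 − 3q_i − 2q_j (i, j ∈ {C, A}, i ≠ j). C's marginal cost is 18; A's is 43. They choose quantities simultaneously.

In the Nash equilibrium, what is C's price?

Firm C's profit: π = q_C(254 − 3q_C − 2q_A) − 18q_C.
∂π/∂q_C = 236 − 6q_C − 2q_A = 0 ⇒ q_C = 118/3 − (1/3)q_A.
Similarly q_A = 211/6 − (1/3)q_C.
Plugging q_A into C's best response: q_C = 118/3 − (1/3)(211/6 − (1/3)q_C) ⇒ (8/9)q_C = 497/18, so q_C = 31.0625.
Then q_A = 211/6 − (1/3)·31.0625 = 24.8125.
P_C = 254 − 3·31.0625 − 2·24.8125 = 111.1875.

111.1875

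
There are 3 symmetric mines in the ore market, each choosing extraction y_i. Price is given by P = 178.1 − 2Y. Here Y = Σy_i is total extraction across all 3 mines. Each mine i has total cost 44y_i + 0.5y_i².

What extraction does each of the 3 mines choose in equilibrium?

14.9

A representative mine's profit is π_i = y_i(178.1 − 2Y) − 44y_i − 0.5y_i², with Y = y_i + Σ_{j≠i} y_j.
First-order condition: 134.1 − 5y_i − 2Σ_{j≠i} y_j = 0.
With identical mines, set every y_j = y: then 134.1 − 5y − 4y = 0, i.e. y = 134.1/9 = 14.9.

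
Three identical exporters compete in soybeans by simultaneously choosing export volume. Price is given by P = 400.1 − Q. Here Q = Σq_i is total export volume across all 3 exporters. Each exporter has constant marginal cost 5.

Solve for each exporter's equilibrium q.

A representative exporter's profit is π_i = q_i(400.1 − Q) − 5q_i, with Q = q_i + Σ_{j≠i} q_j.
First-order condition: 395.1 − 2q_i − Σ_{j≠i} q_j = 0.
With identical exporters, set every q_j = q: then 395.1 − 2q − 2q = 0, i.e. q = 395.1/4 = 98.775.

98.775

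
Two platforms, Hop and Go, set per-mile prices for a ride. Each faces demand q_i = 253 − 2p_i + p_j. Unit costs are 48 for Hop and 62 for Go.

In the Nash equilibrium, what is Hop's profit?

9856.08

Hop's profit: π = (p_{Hop} − 48)(253 − 2p_{Hop} + p_{Go}).
∂π/∂p_{Hop} = 349 − 4p_{Hop} + p_{Go} = 0 ⇒ p_{Hop} = 87.25 + 0.25p_{Go}.
Similarly p_{Go} = 94.25 + 0.25p_{Hop}.
Solving the two reaction functions simultaneously: (1 − (0.25)(0.25))p_{Hop} = 87.25 + 0.25·94.25, so 0.9375p_{Hop} = 110.8125 and p_{Hop} = 118.2.
Then p_{Go} = 94.25 + 0.25·118.2 = 123.8.
q_{Hop} = 253 − 2·118.2 + 123.8 = 140.4.
Profit = (118.2 − 48)·140.4 = 9856.08.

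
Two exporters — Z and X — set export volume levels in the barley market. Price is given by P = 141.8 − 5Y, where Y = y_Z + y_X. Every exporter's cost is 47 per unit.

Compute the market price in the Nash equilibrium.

78.6

Exporter Z's profit: π = y_Z(141.8 − 5(y_Z + y_X)) − 47y_Z.
∂π/∂y_Z = 94.8 − 10y_Z − 5y_X = 0, so y_Z = 9.48 − 0.5y_X.
The game is symmetric, so in equilibrium y_X = y_Z: the reaction function gives 1.5y_Z = 9.48, hence y_Z = 6.32.
Equilibrium price: P = 141.8 − 5·12.64 = 78.6.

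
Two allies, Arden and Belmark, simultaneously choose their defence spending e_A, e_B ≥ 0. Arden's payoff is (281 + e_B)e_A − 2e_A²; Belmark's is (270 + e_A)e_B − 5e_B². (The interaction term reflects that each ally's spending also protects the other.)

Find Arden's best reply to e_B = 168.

112.25

Expanding Arden's payoff: 281e_A + e_Be_A − 2e_A².
∂π/∂e_A = 281 + e_B − 4e_A = 0, so e_A = 70.25 + 0.25e_B.
At e_B = 168: e_A = 70.25 + 0.25·168 = 112.25.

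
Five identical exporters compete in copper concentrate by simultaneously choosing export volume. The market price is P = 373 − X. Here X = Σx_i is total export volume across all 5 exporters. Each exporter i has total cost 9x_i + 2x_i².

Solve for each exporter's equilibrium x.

A representative exporter's profit is π_i = x_i(373 − X) − 9x_i − 2x_i², with X = x_i + Σ_{j≠i} x_j.
First-order condition: 364 − 6x_i − Σ_{j≠i} x_j = 0.
In a symmetric equilibrium every exporter chooses the same x, so Σ_{j≠i} x_j = 4x. The condition becomes 364 − 10x = 0, giving x = 364/10 = 36.4.

36.4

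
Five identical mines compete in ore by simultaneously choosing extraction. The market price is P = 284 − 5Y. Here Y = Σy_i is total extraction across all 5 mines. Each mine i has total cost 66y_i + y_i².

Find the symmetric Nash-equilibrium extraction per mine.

6.8125

A representative mine's profit is π_i = y_i(284 − 5Y) − 66y_i − y_i², with Y = y_i + Σ_{j≠i} y_j.
First-order condition: 218 − 12y_i − 5Σ_{j≠i} y_j = 0.
Imposing symmetry (y_j = y for all j) turns Σ_{j≠i} y_j into 4y, so 218 = 32y and y = 6.8125.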